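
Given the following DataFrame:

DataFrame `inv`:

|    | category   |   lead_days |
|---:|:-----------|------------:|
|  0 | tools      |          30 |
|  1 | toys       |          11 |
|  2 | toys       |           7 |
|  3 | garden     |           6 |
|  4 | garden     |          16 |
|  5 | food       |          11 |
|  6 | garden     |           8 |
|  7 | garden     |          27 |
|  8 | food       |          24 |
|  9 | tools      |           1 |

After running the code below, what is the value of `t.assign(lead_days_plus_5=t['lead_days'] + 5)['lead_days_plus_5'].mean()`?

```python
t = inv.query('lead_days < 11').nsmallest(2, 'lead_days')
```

filter rows where lead_days < 11:
  category  lead_days
2     toys          7
3   garden          6
6   garden          8
9    tools          1
take 2 rows with smallest lead_days:
  category  lead_days
9    tools          1
3   garden          6
add column lead_days_plus_5 = t['lead_days'] + 5:
  category  lead_days  lead_days_plus_5
9    tools          1                 6
3   garden          6                11
Reading off the mean of column 'lead_days_plus_5', we get 8.5.

8.5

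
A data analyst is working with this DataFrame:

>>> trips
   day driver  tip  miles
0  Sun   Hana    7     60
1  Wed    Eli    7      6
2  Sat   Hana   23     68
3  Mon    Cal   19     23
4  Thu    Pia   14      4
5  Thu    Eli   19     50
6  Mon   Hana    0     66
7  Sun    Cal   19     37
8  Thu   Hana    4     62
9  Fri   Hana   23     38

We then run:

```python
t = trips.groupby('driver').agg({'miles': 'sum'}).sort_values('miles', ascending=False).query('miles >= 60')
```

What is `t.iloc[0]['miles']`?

group by driver, sum of miles:
        miles
driver       
Cal        60
Eli        56
Hana      294
Pia         4
sort by miles descending:
        miles
driver       
Hana      294
Cal        60
Eli        56
Pia         4
filter rows where miles >= 60:
        miles
driver       
Hana      294
Cal        60
Taking the value at position 0, column 'miles' gives 294.

294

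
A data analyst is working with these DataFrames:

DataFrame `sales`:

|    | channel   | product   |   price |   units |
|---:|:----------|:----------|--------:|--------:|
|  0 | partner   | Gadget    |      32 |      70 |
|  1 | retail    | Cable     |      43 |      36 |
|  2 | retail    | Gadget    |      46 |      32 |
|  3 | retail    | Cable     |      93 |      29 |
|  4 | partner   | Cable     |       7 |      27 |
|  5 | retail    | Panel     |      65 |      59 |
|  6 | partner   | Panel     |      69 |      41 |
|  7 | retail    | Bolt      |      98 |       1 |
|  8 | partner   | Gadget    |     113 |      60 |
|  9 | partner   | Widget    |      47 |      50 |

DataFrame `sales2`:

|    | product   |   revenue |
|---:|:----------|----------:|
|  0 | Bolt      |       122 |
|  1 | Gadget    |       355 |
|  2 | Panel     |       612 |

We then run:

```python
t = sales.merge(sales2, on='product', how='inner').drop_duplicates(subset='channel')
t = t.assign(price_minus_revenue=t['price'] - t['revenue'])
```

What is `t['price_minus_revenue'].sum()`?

merge on 'product' (how='inner') → 6 rows:
   channel product  price  units  revenue
0  partner  Gadget     32     70      355
1   retail  Gadget     46     32      355
2   retail   Panel     65     59      612
3  partner   Panel     69     41      612
4   retail    Bolt     98      1      122
5  partner  Gadget    113     60      355
drop duplicate channel (keep=first):
   channel product  price  units  revenue
0  partner  Gadget     32     70      355
1   retail  Gadget     46     32      355
add column price_minus_revenue = t['price'] - t['revenue']:
   channel product  price  units  revenue  price_minus_revenue
0  partner  Gadget     32     70      355                 -323
1   retail  Gadget     46     32      355                 -309
Then the sum of column 'price_minus_revenue': -632

-632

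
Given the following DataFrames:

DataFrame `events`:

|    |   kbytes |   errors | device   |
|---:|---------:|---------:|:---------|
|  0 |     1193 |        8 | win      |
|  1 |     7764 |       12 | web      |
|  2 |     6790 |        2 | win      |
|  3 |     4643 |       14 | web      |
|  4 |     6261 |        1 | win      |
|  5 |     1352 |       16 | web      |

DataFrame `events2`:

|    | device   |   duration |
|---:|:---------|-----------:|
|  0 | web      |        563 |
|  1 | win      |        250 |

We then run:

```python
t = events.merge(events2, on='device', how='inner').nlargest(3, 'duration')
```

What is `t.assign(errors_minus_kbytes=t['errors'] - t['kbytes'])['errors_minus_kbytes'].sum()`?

-13717

merge on 'device' (how='inner') → 6 rows:
   kbytes  errors device  duration
0    1193       8    win       250
1    7764      12    web       563
2    6790       2    win       250
3    4643      14    web       563
4    6261       1    win       250
5    1352      16    web       563
take 3 rows with largest duration:
   kbytes  errors device  duration
1    7764      12    web       563
3    4643      14    web       563
5    1352      16    web       563
add column errors_minus_kbytes = t['errors'] - t['kbytes']:
   kbytes  errors device  duration  errors_minus_kbytes
1    7764      12    web       563                -7752
3    4643      14    web       563                -4629
5    1352      16    web       563                -1336
Finally, sum of column 'errors_minus_kbytes' = -13717.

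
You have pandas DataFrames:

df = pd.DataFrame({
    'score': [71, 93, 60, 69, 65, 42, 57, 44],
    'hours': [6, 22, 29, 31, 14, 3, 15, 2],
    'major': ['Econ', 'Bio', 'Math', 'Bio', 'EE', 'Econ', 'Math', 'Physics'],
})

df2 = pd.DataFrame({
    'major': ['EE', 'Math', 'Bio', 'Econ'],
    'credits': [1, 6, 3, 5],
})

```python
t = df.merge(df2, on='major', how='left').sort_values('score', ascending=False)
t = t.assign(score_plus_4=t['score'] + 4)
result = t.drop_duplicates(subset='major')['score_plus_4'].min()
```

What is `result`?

48

merge on 'major' (how='left') → 8 rows:
   score  hours    major  credits
0     71      6     Econ      5.0
1     93     22      Bio      3.0
2     60     29     Math      6.0
3     69     31      Bio      3.0
4     65     14       EE      1.0
5     42      3     Econ      5.0
6     57     15     Math      6.0
7     44      2  Physics      NaN
sort by score descending:
   score  hours    major  credits
1     93     22      Bio      3.0
0     71      6     Econ      5.0
3     69     31      Bio      3.0
4     65     14       EE      1.0
2     60     29     Math      6.0
6     57     15     Math      6.0
7     44      2  Physics      NaN
5     42      3     Econ      5.0
add column score_plus_4 = t['score'] + 4:
   score  hours    major  credits  score_plus_4
1     93     22      Bio      3.0            97
0     71      6     Econ      5.0            75
3     69     31      Bio      3.0            73
4     65     14       EE      1.0            69
2     60     29     Math      6.0            64
6     57     15     Math      6.0            61
7     44      2  Physics      NaN            48
5     42      3     Econ      5.0            46
drop duplicate major (keep=first):
   score  hours    major  credits  score_plus_4
1     93     22      Bio      3.0            97
0     71      6     Econ      5.0            75
4     65     14       EE      1.0            69
2     60     29     Math      6.0            64
7     44      2  Physics      NaN            48
Reading off the min of column 'score_plus_4', we get 48.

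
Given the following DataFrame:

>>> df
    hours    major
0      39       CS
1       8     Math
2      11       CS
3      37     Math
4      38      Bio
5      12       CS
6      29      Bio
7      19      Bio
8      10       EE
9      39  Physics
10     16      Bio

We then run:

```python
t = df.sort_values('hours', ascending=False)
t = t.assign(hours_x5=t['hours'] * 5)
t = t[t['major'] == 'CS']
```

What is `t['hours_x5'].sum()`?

sort by hours descending:
    hours    major
0      39       CS
9      39  Physics
4      38      Bio
3      37     Math
6      29      Bio
7      19      Bio
10     16      Bio
5      12       CS
2      11       CS
8      10       EE
1       8     Math
add column hours_x5 = t['hours'] * 5:
    hours    major  hours_x5
0      39       CS       195
9      39  Physics       195
4      38      Bio       190
3      37     Math       185
6      29      Bio       145
7      19      Bio        95
10     16      Bio        80
5      12       CS        60
2      11       CS        55
8      10       EE        50
1       8     Math        40
filter rows where major == 'CS':
   hours major  hours_x5
0     39    CS       195
5     12    CS        60
2     11    CS        55
Taking the sum of column 'hours_x5' gives 310.

310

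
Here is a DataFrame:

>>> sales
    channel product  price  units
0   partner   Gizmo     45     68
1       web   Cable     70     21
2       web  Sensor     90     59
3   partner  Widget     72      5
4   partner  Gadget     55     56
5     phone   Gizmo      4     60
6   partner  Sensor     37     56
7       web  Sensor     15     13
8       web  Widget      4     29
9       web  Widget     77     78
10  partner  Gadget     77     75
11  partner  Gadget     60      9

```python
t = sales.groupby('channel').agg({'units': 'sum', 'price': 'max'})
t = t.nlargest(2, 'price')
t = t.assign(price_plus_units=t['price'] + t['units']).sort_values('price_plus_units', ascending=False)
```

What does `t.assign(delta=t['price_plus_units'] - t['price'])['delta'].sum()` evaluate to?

469

group by channel: sum(units), max(price):
         units  price
channel              
partner    269     77
phone       60      4
web        200     90
take 2 rows with largest price:
         units  price
channel              
web        200     90
partner    269     77
add column price_plus_units = t['price'] + t['units']:
         units  price  price_plus_units
channel                                
web        200     90               290
partner    269     77               346
sort by price_plus_units descending:
         units  price  price_plus_units
channel                                
partner    269     77               346
web        200     90               290
add column delta = t['price_plus_units'] - t['price']:
         units  price  price_plus_units  delta
channel                                       
partner    269     77               346    269
web        200     90               290    200
sum of column 'delta' → 469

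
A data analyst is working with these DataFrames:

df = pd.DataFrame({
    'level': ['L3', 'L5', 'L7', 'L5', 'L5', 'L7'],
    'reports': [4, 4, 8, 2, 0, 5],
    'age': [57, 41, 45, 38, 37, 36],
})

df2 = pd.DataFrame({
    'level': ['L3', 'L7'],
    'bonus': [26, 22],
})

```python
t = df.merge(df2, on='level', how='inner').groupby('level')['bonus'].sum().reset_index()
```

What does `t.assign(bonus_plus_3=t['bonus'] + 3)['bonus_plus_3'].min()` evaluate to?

merge on 'level' (how='inner') → 3 rows:
  level  reports  age  bonus
0    L3        4   57     26
1    L7        8   45     22
2    L7        5   36     22
group by level, sum of bonus:
level
L3    26
L7    44
Name: bonus, dtype: int64
reset_index():
  level  bonus
0    L3     26
1    L7     44
add column bonus_plus_3 = t['bonus'] + 3:
  level  bonus  bonus_plus_3
0    L3     26            29
1    L7     44            47
Finally, min of column 'bonus_plus_3' = 29.

29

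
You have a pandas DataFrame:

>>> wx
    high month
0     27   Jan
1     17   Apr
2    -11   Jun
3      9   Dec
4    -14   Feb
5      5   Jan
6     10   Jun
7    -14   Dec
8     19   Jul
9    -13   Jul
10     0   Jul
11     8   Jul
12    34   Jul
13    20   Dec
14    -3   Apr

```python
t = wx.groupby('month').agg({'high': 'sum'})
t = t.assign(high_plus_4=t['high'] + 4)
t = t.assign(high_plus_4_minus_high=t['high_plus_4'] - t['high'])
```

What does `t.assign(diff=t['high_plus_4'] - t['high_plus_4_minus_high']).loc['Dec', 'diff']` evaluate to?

group by month, sum of high:
       high
month      
Apr      14
Dec      15
Feb     -14
Jan      32
Jul      48
Jun      -1
add column high_plus_4 = t['high'] + 4:
       high  high_plus_4
month                   
Apr      14           18
Dec      15           19
Feb     -14          -10
Jan      32           36
Jul      48           52
Jun      -1            3
add column high_plus_4_minus_high = t['high_plus_4'] - t['high']:
       high  high_plus_4  high_plus_4_minus_high
month                                           
Apr      14           18                       4
Dec      15           19                       4
Feb     -14          -10                       4
Jan      32           36                       4
Jul      48           52                       4
Jun      -1            3                       4
add column diff = t['high_plus_4'] - t['high_plus_4_minus_high']:
       high  high_plus_4  high_plus_4_minus_high  diff
month                                                 
Apr      14           18                       4    14
Dec      15           19                       4    15
Feb     -14          -10                       4   -14
Jan      32           36                       4    32
Jul      48           52                       4    48
Jun      -1            3                       4    -1
Then the value at row 'Dec', column 'diff': 15

15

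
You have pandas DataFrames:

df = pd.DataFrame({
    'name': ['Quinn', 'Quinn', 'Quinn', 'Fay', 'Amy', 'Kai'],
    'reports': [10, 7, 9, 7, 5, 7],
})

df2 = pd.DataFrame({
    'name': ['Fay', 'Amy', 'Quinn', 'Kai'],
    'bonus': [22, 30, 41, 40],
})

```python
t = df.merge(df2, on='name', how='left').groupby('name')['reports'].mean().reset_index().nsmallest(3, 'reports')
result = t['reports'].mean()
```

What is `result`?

merge on 'name' (how='left') → 6 rows:
    name  reports  bonus
0  Quinn       10     41
1  Quinn        7     41
2  Quinn        9     41
3    Fay        7     22
4    Amy        5     30
5    Kai        7     40
group by name, mean of reports:
name
Amy      5.000000
Fay      7.000000
Kai      7.000000
Quinn    8.666667
Name: reports, dtype: float64
reset_index():
    name   reports
0    Amy  5.000000
1    Fay  7.000000
2    Kai  7.000000
3  Quinn  8.666667
take 3 rows with smallest reports:
  name  reports
0  Amy      5.0
1  Fay      7.0
2  Kai      7.0
Then the mean of column 'reports': 6.33333333333

6.33333333333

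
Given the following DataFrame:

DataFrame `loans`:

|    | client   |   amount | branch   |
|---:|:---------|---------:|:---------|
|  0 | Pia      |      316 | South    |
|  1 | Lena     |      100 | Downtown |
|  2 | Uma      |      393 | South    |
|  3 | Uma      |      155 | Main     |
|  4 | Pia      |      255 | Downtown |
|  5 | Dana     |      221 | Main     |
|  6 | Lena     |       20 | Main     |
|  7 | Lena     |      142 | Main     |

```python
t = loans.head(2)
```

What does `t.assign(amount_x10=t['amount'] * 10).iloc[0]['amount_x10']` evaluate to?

take first 2 rows:
  client  amount    branch
0    Pia     316     South
1   Lena     100  Downtown
add column amount_x10 = t['amount'] * 10:
  client  amount    branch  amount_x10
0    Pia     316     South        3160
1   Lena     100  Downtown        1000
value at position 0, column 'amount_x10' → 3160

3160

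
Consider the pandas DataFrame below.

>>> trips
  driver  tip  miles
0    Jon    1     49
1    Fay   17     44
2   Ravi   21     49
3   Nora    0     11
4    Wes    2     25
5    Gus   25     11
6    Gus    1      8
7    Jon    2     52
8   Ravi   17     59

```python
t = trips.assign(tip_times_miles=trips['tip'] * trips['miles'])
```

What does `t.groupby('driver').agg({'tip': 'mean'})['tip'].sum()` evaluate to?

add column tip_times_miles = trips['tip'] * trips['miles']:
  driver  tip  miles  tip_times_miles
0    Jon    1     49               49
1    Fay   17     44              748
2   Ravi   21     49             1029
3   Nora    0     11                0
4    Wes    2     25               50
5    Gus   25     11              275
6    Gus    1      8                8
7    Jon    2     52              104
8   Ravi   17     59             1003
group by driver, mean of tip:
         tip
driver      
Fay     17.0
Gus     13.0
Jon      1.5
Nora     0.0
Ravi    19.0
Wes      2.0
Taking the sum of column 'tip' gives 52.5.

52.5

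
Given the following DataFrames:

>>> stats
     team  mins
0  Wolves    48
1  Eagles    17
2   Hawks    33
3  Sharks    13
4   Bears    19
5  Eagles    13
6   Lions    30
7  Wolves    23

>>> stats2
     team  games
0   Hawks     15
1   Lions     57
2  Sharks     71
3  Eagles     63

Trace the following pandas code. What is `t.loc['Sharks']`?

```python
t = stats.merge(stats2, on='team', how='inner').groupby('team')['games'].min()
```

merge on 'team' (how='inner') → 5 rows:
     team  mins  games
0  Eagles    17     63
1   Hawks    33     15
2  Sharks    13     71
3  Eagles    13     63
4   Lions    30     57
group by team, min of games:
team
Eagles    63
Hawks     15
Lions     57
Sharks    71
Name: games, dtype: int64

71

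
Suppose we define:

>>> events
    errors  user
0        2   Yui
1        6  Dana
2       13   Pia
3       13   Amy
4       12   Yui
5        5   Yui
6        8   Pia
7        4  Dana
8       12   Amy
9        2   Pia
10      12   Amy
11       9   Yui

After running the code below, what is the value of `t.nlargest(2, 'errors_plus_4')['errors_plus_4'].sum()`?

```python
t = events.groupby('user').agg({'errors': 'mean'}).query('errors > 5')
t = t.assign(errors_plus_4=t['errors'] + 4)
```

28

group by user, mean of errors:
         errors
user           
Amy   12.333333
Dana   5.000000
Pia    7.666667
Yui    7.000000
filter rows where errors > 5:
         errors
user           
Amy   12.333333
Pia    7.666667
Yui    7.000000
add column errors_plus_4 = t['errors'] + 4:
         errors  errors_plus_4
user                          
Amy   12.333333      16.333333
Pia    7.666667      11.666667
Yui    7.000000      11.000000
take 2 rows with largest errors_plus_4:
         errors  errors_plus_4
user                          
Amy   12.333333      16.333333
Pia    7.666667      11.666667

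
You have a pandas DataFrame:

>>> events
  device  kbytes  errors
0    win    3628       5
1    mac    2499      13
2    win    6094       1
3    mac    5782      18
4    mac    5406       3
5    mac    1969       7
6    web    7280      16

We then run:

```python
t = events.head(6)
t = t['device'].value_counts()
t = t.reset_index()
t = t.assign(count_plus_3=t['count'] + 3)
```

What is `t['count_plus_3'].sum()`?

12

take first 6 rows:
  device  kbytes  errors
0    win    3628       5
1    mac    2499      13
2    win    6094       1
3    mac    5782      18
4    mac    5406       3
5    mac    1969       7
value_counts of device:
device
mac    4
win    2
Name: count, dtype: int64
reset_index():
  device  count
0    mac      4
1    win      2
add column count_plus_3 = t['count'] + 3:
  device  count  count_plus_3
0    mac      4             7
1    win      2             5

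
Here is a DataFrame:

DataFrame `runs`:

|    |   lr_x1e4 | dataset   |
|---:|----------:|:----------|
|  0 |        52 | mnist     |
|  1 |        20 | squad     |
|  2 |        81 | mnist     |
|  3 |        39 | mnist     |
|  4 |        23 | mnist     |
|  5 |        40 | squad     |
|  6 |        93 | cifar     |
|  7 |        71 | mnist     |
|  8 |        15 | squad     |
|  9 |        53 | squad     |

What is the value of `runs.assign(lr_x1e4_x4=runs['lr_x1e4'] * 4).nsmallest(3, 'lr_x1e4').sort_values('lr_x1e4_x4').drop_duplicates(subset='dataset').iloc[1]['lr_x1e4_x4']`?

92

add column lr_x1e4_x4 = runs['lr_x1e4'] * 4:
   lr_x1e4 dataset  lr_x1e4_x4
0       52   mnist         208
1       20   squad          80
2       81   mnist         324
3       39   mnist         156
4       23   mnist          92
5       40   squad         160
6       93   cifar         372
7       71   mnist         284
8       15   squad          60
9       53   squad         212
take 3 rows with smallest lr_x1e4:
   lr_x1e4 dataset  lr_x1e4_x4
8       15   squad          60
1       20   squad          80
4       23   mnist          92
sort by lr_x1e4_x4:
   lr_x1e4 dataset  lr_x1e4_x4
8       15   squad          60
1       20   squad          80
4       23   mnist          92
drop duplicate dataset (keep=first):
   lr_x1e4 dataset  lr_x1e4_x4
8       15   squad          60
4       23   mnist          92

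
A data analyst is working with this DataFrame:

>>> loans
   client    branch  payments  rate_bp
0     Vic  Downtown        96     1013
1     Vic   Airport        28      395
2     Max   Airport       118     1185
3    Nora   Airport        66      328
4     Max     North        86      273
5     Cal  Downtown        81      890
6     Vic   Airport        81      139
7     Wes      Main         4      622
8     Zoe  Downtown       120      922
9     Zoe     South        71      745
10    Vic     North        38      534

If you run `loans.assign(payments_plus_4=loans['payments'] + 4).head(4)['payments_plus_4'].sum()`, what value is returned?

add column payments_plus_4 = loans['payments'] + 4:
   client    branch  payments  rate_bp  payments_plus_4
0     Vic  Downtown        96     1013              100
1     Vic   Airport        28      395               32
2     Max   Airport       118     1185              122
3    Nora   Airport        66      328               70
4     Max     North        86      273               90
5     Cal  Downtown        81      890               85
6     Vic   Airport        81      139               85
7     Wes      Main         4      622                8
8     Zoe  Downtown       120      922              124
9     Zoe     South        71      745               75
10    Vic     North        38      534               42
take first 4 rows:
  client    branch  payments  rate_bp  payments_plus_4
0    Vic  Downtown        96     1013              100
1    Vic   Airport        28      395               32
2    Max   Airport       118     1185              122
3   Nora   Airport        66      328               70
sum of column 'payments_plus_4' → 324

324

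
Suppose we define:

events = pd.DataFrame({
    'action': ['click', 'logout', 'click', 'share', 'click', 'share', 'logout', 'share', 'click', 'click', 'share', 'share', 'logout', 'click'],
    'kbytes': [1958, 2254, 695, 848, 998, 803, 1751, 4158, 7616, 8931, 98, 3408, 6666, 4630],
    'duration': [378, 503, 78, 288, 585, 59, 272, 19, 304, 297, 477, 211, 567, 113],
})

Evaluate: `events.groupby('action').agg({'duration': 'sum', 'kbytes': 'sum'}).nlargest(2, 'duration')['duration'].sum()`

group by action: sum(duration), sum(kbytes):
        duration  kbytes
action                  
click       1755   24828
logout      1342   10671
share       1054    9315
take 2 rows with largest duration:
        duration  kbytes
action                  
click       1755   24828
logout      1342   10671
Reading off the sum of column 'duration', we get 3097.

3097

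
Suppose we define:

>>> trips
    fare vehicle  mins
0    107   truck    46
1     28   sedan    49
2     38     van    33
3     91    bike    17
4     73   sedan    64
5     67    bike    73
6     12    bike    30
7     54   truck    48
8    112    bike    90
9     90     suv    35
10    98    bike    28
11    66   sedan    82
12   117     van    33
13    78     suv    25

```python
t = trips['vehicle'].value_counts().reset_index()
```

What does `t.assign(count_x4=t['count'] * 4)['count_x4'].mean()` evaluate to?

value_counts of vehicle:
vehicle
bike     5
sedan    3
truck    2
van      2
suv      2
Name: count, dtype: int64
reset_index():
  vehicle  count
0    bike      5
1   sedan      3
2   truck      2
3     van      2
4     suv      2
add column count_x4 = t['count'] * 4:
  vehicle  count  count_x4
0    bike      5        20
1   sedan      3        12
2   truck      2         8
3     van      2         8
4     suv      2         8

11.2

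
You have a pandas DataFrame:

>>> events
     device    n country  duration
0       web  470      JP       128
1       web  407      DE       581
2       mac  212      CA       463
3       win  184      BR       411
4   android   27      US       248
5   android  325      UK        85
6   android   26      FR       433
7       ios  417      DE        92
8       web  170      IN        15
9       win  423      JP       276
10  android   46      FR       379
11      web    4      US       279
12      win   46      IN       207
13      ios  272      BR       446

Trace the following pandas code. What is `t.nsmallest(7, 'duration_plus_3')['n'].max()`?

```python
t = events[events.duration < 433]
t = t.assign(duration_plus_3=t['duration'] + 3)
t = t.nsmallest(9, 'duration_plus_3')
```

470

filter rows where duration < 433:
     device    n country  duration
0       web  470      JP       128
3       win  184      BR       411
4   android   27      US       248
5   android  325      UK        85
7       ios  417      DE        92
8       web  170      IN        15
9       win  423      JP       276
10  android   46      FR       379
11      web    4      US       279
12      win   46      IN       207
add column duration_plus_3 = t['duration'] + 3:
     device    n country  duration  duration_plus_3
0       web  470      JP       128              131
3       win  184      BR       411              414
4   android   27      US       248              251
5   android  325      UK        85               88
7       ios  417      DE        92               95
8       web  170      IN        15               18
9       win  423      JP       276              279
10  android   46      FR       379              382
11      web    4      US       279              282
12      win   46      IN       207              210
take 9 rows with smallest duration_plus_3:
     device    n country  duration  duration_plus_3
8       web  170      IN        15               18
5   android  325      UK        85               88
7       ios  417      DE        92               95
0       web  470      JP       128              131
12      win   46      IN       207              210
4   android   27      US       248              251
9       win  423      JP       276              279
11      web    4      US       279              282
10  android   46      FR       379              382
take 7 rows with smallest duration_plus_3:
     device    n country  duration  duration_plus_3
8       web  170      IN        15               18
5   android  325      UK        85               88
7       ios  417      DE        92               95
0       web  470      JP       128              131
12      win   46      IN       207              210
4   android   27      US       248              251
9       win  423      JP       276              279
Then the max of column 'n': 470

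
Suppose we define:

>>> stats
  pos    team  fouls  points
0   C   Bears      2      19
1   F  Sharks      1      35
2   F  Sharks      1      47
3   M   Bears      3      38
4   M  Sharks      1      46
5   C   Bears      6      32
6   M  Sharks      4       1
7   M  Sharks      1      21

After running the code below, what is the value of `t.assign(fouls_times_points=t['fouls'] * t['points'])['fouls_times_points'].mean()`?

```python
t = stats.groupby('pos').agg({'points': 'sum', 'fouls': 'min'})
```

96.6666666667

group by pos: sum(points), min(fouls):
     points  fouls
pos               
C        51      2
F        82      1
M       106      1
add column fouls_times_points = t['fouls'] * t['points']:
     points  fouls  fouls_times_points
pos                                   
C        51      2                 102
F        82      1                  82
M       106      1                 106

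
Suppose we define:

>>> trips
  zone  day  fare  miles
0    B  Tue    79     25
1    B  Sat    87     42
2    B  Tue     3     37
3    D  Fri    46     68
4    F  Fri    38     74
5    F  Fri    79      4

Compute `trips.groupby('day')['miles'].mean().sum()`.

121.666666667

group by day, mean of miles:
day
Fri    48.666667
Sat    42.000000
Tue    31.000000
Name: miles, dtype: float64
Hence 121.666666667.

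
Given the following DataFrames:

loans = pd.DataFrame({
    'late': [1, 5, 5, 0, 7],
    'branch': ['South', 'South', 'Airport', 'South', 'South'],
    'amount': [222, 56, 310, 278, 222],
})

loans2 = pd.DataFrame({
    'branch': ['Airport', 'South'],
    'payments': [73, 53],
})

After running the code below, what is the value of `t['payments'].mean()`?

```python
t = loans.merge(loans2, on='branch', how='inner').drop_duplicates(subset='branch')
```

63.0

merge on 'branch' (how='inner') → 5 rows:
   late   branch  amount  payments
0     1    South     222        53
1     5    South      56        53
2     5  Airport     310        73
3     0    South     278        53
4     7    South     222        53
drop duplicate branch (keep=first):
   late   branch  amount  payments
0     1    South     222        53
2     5  Airport     310        73
Reading off the mean of column 'payments', we get 63.0.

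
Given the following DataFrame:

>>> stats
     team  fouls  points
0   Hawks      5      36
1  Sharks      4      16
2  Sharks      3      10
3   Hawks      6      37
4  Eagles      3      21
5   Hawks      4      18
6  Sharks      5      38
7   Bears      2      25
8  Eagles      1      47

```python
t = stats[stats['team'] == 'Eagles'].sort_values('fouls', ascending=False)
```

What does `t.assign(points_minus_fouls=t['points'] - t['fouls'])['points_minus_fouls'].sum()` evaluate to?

64

filter rows where team == 'Eagles':
     team  fouls  points
4  Eagles      3      21
8  Eagles      1      47
sort by fouls descending:
     team  fouls  points
4  Eagles      3      21
8  Eagles      1      47
add column points_minus_fouls = t['points'] - t['fouls']:
     team  fouls  points  points_minus_fouls
4  Eagles      3      21                  18
8  Eagles      1      47                  46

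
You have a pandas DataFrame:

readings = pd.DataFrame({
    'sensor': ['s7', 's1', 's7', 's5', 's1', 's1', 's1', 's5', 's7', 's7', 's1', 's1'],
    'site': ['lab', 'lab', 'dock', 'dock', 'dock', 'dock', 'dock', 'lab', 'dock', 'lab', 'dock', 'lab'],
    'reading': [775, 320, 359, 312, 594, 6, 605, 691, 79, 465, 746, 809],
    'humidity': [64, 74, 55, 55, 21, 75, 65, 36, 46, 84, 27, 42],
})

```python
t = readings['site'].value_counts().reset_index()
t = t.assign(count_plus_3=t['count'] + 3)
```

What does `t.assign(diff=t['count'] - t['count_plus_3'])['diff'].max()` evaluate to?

value_counts of site:
site
dock    7
lab     5
Name: count, dtype: int64
reset_index():
   site  count
0  dock      7
1   lab      5
add column count_plus_3 = t['count'] + 3:
   site  count  count_plus_3
0  dock      7            10
1   lab      5             8
add column diff = t['count'] - t['count_plus_3']:
   site  count  count_plus_3  diff
0  dock      7            10    -3
1   lab      5             8    -3

-3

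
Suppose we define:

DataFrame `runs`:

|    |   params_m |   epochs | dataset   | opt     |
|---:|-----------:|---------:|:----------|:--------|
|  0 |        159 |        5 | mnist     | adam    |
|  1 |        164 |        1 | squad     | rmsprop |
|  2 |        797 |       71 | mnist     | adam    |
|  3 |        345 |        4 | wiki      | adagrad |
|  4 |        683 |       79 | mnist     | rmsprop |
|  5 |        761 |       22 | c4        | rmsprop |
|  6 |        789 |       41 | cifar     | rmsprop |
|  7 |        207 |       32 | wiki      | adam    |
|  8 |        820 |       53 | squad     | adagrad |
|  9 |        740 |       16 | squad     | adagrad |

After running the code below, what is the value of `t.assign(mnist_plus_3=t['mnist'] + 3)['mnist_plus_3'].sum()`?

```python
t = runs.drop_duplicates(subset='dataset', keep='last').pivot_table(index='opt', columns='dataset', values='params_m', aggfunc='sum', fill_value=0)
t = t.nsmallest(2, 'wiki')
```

drop duplicate dataset (keep=last):
   params_m  epochs dataset      opt
4       683      79   mnist  rmsprop
5       761      22      c4  rmsprop
6       789      41   cifar  rmsprop
7       207      32    wiki     adam
9       740      16   squad  adagrad
pivot: rows=opt, cols=dataset, sum(params_m):
dataset   c4  cifar  mnist  squad  wiki
opt                                    
adagrad    0      0      0    740     0
adam       0      0      0      0   207
rmsprop  761    789    683      0     0
take 2 rows with smallest wiki:
dataset   c4  cifar  mnist  squad  wiki
opt                                    
adagrad    0      0      0    740     0
rmsprop  761    789    683      0     0
add column mnist_plus_3 = t['mnist'] + 3:
dataset   c4  cifar  mnist  squad  wiki  mnist_plus_3
opt                                                  
adagrad    0      0      0    740     0             3
rmsprop  761    789    683      0     0           686

689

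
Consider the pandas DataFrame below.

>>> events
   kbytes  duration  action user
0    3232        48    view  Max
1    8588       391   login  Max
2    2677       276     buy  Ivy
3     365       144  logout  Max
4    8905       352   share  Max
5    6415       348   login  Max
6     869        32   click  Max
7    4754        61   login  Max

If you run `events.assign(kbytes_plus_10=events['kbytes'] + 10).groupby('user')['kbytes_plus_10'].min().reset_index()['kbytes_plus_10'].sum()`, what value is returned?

add column kbytes_plus_10 = events['kbytes'] + 10:
   kbytes  duration  action user  kbytes_plus_10
0    3232        48    view  Max            3242
1    8588       391   login  Max            8598
2    2677       276     buy  Ivy            2687
3     365       144  logout  Max             375
4    8905       352   share  Max            8915
5    6415       348   login  Max            6425
6     869        32   click  Max             879
7    4754        61   login  Max            4764
group by user, min of kbytes_plus_10:
user
Ivy    2687
Max     375
Name: kbytes_plus_10, dtype: int64
reset_index():
  user  kbytes_plus_10
0  Ivy            2687
1  Max             375

3062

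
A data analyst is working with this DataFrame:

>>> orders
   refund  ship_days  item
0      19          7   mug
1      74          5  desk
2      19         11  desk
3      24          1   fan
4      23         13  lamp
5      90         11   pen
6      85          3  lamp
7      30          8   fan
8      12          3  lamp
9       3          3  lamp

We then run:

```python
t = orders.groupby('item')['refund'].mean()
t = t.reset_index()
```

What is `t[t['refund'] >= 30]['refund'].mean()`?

55.75

group by item, mean of refund:
item
desk    46.50
fan     27.00
lamp    30.75
mug     19.00
pen     90.00
Name: refund, dtype: float64
reset_index():
   item  refund
0  desk   46.50
1   fan   27.00
2  lamp   30.75
3   mug   19.00
4   pen   90.00
filter rows where refund >= 30:
   item  refund
0  desk   46.50
2  lamp   30.75
4   pen   90.00
Then the mean of column 'refund': 55.75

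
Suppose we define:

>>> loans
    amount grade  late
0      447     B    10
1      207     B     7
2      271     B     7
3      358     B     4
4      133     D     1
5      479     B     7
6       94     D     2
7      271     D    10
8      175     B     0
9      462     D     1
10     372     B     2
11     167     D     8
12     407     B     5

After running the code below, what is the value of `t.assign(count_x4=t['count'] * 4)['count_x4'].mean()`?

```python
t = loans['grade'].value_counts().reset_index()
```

value_counts of grade:
grade
B    8
D    5
Name: count, dtype: int64
reset_index():
  grade  count
0     B      8
1     D      5
add column count_x4 = t['count'] * 4:
  grade  count  count_x4
0     B      8        32
1     D      5        20

26.0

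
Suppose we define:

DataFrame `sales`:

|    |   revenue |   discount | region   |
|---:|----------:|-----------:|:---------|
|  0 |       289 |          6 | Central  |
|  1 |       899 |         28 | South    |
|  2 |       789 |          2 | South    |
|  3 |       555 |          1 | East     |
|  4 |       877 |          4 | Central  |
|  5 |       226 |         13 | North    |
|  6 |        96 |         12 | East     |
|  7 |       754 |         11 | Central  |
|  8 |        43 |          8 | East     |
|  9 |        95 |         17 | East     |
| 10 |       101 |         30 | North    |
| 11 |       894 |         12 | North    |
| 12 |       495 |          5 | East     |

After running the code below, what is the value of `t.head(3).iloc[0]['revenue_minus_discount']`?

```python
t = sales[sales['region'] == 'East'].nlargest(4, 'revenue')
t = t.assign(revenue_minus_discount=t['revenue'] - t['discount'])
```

filter rows where region == 'East':
    revenue  discount region
3       555         1   East
6        96        12   East
8        43         8   East
9        95        17   East
12      495         5   East
take 4 rows with largest revenue:
    revenue  discount region
3       555         1   East
12      495         5   East
6        96        12   East
9        95        17   East
add column revenue_minus_discount = t['revenue'] - t['discount']:
    revenue  discount region  revenue_minus_discount
3       555         1   East                     554
12      495         5   East                     490
6        96        12   East                      84
9        95        17   East                      78
take first 3 rows:
    revenue  discount region  revenue_minus_discount
3       555         1   East                     554
12      495         5   East                     490
6        96        12   East                      84

554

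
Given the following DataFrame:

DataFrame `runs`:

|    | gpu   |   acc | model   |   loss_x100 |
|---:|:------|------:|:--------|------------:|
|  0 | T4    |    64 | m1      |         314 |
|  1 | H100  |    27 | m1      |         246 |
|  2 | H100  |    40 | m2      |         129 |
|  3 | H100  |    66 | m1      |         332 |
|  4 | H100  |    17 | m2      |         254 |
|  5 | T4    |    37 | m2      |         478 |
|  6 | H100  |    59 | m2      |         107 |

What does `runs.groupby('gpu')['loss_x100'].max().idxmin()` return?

H100

group by gpu, max of loss_x100:
gpu
H100    332
T4      478
Name: loss_x100, dtype: int64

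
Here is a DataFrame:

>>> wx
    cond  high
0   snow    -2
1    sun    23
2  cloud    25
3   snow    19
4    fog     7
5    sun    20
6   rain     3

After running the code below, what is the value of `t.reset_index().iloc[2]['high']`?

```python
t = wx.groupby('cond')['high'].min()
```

group by cond, min of high:
cond
cloud    25
fog       7
rain      3
snow     -2
sun      20
Name: high, dtype: int64
reset_index():
    cond  high
0  cloud    25
1    fog     7
2   rain     3
3   snow    -2
4    sun    20

3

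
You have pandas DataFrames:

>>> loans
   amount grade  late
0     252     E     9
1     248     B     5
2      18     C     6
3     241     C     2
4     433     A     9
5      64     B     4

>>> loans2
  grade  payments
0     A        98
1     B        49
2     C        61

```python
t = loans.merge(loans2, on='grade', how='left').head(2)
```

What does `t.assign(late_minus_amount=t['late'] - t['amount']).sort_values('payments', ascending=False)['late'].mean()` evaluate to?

merge on 'grade' (how='left') → 6 rows:
   amount grade  late  payments
0     252     E     9       NaN
1     248     B     5      49.0
2      18     C     6      61.0
3     241     C     2      61.0
4     433     A     9      98.0
5      64     B     4      49.0
take first 2 rows:
   amount grade  late  payments
0     252     E     9       NaN
1     248     B     5      49.0
add column late_minus_amount = t['late'] - t['amount']:
   amount grade  late  payments  late_minus_amount
0     252     E     9       NaN               -243
1     248     B     5      49.0               -243
sort by payments descending:
   amount grade  late  payments  late_minus_amount
1     248     B     5      49.0               -243
0     252     E     9       NaN               -243

7.0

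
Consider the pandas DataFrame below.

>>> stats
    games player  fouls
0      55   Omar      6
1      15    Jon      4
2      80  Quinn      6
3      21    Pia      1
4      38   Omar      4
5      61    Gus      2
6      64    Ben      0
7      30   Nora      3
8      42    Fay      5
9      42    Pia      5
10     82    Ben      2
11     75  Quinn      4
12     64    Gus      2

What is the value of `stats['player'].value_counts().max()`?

value_counts of player:
player
Omar     2
Quinn    2
Pia      2
Gus      2
Ben      2
Jon      1
Nora     1
Fay      1
Name: count, dtype: int64
Finally, max of the resulting series = 2.

2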